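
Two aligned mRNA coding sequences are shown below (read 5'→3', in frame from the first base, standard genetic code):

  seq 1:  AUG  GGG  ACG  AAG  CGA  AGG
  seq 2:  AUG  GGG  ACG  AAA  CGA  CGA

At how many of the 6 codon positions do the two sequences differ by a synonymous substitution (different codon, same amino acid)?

2

Codon 1: AUG Met / AUG Met — identical.
Codon 2: GGG Gly / GGG Gly — identical.
Codon 3: ACG Thr / ACG Thr — identical.
Codon 4: AAG Lys / AAA Lys — synonymous.
Codon 5: CGA Arg / CGA Arg — identical.
Codon 6: AGG Arg / CGA Arg — synonymous.
Synonymous differences: 2.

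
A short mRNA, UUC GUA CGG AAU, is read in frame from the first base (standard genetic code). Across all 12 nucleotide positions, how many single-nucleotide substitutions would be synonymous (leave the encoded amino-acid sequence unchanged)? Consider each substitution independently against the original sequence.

Codon 1 (UUC, Phe): 1 synonymous substitution.
Codon 2 (GUA, Val): 3 synonymous substitutions.
Codon 3 (CGG, Arg): 4 synonymous substitutions.
Codon 4 (AAU, Asn): 1 synonymous substitution.
Total: 1 + 3 + 4 + 1 = 9.

9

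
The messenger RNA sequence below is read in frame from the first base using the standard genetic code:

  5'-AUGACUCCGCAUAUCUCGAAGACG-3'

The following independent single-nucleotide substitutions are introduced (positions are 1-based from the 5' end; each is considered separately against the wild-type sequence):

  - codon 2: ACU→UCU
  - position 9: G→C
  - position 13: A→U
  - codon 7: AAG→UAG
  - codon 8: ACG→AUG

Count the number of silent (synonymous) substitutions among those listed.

Codon 2: ACU (Thr) → UCU (Ser) — missense.
Codon 3: CCG (Pro) → CCC (Pro) — synonymous.
Codon 5: AUC (Ile) → UUC (Phe) — missense.
Codon 7: AAG (Lys) → UAG (Stop) — nonsense.
Codon 8: ACG (Thr) → AUG (Met) — missense.
Synonymous: 1 of 5.

1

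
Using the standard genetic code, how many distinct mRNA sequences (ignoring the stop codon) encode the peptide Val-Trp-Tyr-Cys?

16

Val: 4 codons.
Trp: 1 codon.
Tyr: 2 codons.
Cys: 2 codons.
4 × 1 × 2 × 2 = 16.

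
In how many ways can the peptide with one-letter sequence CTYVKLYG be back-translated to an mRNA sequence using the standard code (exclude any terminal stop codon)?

6144

Cys: 2 codons.
Thr: 4 codons.
Tyr: 2 codons.
Val: 4 codons.
Lys: 2 codons.
Leu: 6 codons.
Tyr: 2 codons.
Gly: 4 codons.
2 × 4 × 2 × 4 × 2 × 6 × 2 × 4 = 6144.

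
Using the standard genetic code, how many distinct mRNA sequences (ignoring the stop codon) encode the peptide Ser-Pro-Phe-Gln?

Ser: 6 codons.
Pro: 4 codons.
Phe: 2 codons.
Gln: 2 codons.
6 × 4 × 2 × 2 = 96.

96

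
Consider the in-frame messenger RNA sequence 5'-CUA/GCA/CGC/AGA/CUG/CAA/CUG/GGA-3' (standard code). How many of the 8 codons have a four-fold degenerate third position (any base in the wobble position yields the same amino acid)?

6

Codon 1 CUA (Leu): third position 4-fold.
Codon 2 GCA (Ala): third position 4-fold.
Codon 3 CGC (Arg): third position 4-fold.
Codon 4 AGA (Arg): third position 2-fold.
Codon 5 CUG (Leu): third position 4-fold.
Codon 6 CAA (Gln): third position 2-fold.
Codon 7 CUG (Leu): third position 4-fold.
Codon 8 GGA (Gly): third position 4-fold.
Four-fold degenerate third positions: 6.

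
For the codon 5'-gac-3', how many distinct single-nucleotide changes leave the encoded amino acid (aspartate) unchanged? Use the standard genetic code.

Position 1: none → 0 synonymous.
Position 2: none → 0 synonymous.
Position 3: GAT → 1 synonymous.
Total: 0 + 0 + 1 = 1.

1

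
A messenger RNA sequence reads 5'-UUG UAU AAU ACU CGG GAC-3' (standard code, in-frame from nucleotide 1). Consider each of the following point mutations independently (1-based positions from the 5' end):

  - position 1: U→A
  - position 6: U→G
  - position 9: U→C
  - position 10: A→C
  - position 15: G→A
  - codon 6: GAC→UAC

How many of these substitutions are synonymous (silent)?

2

Codon 1: UUG (Leu) → AUG (Met) — missense.
Codon 2: UAU (Tyr) → UAG (Stop) — nonsense.
Codon 3: AAU (Asn) → AAC (Asn) — synonymous.
Codon 4: ACU (Thr) → CCU (Pro) — missense.
Codon 5: CGG (Arg) → CGA (Arg) — synonymous.
Codon 6: GAC (Asp) → UAC (Tyr) — missense.
Synonymous: 2 of 6.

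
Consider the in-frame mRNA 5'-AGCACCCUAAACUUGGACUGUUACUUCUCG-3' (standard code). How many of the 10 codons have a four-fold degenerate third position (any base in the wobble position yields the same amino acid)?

3

Codon 1 AGC (Ser): third position 2-fold.
Codon 2 ACC (Thr): third position 4-fold.
Codon 3 CUA (Leu): third position 4-fold.
Codon 4 AAC (Asn): third position 2-fold.
Codon 5 UUG (Leu): third position 2-fold.
Codon 6 GAC (Asp): third position 2-fold.
Codon 7 UGU (Cys): third position 2-fold.
Codon 8 UAC (Tyr): third position 2-fold.
Codon 9 UUC (Phe): third position 2-fold.
Codon 10 UCG (Ser): third position 4-fold.
Four-fold degenerate third positions: 3.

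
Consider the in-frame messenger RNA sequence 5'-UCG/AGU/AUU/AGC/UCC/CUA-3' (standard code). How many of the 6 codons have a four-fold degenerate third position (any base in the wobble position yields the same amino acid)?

3

Codon 1 UCG (Ser): third position 4-fold.
Codon 2 AGU (Ser): third position 2-fold.
Codon 3 AUU (Ile): third position 3-fold.
Codon 4 AGC (Ser): third position 2-fold.
Codon 5 UCC (Ser): third position 4-fold.
Codon 6 CUA (Leu): third position 4-fold.
Four-fold degenerate third positions: 3.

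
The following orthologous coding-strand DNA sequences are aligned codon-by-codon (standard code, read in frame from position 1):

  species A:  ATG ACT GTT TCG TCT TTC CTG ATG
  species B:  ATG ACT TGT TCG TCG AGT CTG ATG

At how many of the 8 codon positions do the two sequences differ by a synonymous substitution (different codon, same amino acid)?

Codon 1: ATG Met / ATG Met — identical.
Codon 2: ACT Thr / ACT Thr — identical.
Codon 3: GTT Val / TGT Cys — nonsynonymous.
Codon 4: TCG Ser / TCG Ser — identical.
Codon 5: TCT Ser / TCG Ser — synonymous.
Codon 6: TTC Phe / AGT Ser — nonsynonymous.
Codon 7: CTG Leu / CTG Leu — identical.
Codon 8: ATG Met / ATG Met — identical.
Synonymous differences: 1.

1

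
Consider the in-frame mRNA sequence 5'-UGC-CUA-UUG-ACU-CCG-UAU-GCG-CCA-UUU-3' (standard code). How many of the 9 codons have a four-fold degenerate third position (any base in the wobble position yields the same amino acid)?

Codon 1 UGC (Cys): third position 2-fold.
Codon 2 CUA (Leu): third position 4-fold.
Codon 3 UUG (Leu): third position 2-fold.
Codon 4 ACU (Thr): third position 4-fold.
Codon 5 CCG (Pro): third position 4-fold.
Codon 6 UAU (Tyr): third position 2-fold.
Codon 7 GCG (Ala): third position 4-fold.
Codon 8 CCA (Pro): third position 4-fold.
Codon 9 UUU (Phe): third position 2-fold.
Four-fold degenerate third positions: 5.

5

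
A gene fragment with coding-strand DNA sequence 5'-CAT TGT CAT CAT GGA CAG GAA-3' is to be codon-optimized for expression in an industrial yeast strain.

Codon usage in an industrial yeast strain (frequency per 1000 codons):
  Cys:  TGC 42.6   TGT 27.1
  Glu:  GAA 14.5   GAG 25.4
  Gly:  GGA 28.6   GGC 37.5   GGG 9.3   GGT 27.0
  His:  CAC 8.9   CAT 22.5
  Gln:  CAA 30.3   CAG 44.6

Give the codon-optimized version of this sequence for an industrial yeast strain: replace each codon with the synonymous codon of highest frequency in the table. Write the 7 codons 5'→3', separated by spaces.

CAT TGC CAT CAT GGC CAG GAG

Codon 1 (His): best is CAT at 22.5.
Codon 2 (Cys): best is TGC at 42.6.
Codon 3 (His): best is CAT at 22.5.
Codon 4 (His): best is CAT at 22.5.
Codon 5 (Gly): best is GGC at 37.5.
Codon 6 (Gln): best is CAG at 44.6.
Codon 7 (Glu): best is GAG at 25.4.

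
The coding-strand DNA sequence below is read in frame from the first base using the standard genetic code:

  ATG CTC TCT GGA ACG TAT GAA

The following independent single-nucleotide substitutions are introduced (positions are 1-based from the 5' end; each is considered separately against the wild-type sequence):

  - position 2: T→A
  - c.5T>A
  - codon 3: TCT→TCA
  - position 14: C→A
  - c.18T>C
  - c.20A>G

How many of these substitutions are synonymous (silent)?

2

Codon 1: ATG (Met) → AAG (Lys) — missense.
Codon 2: CTC (Leu) → CAC (His) — missense.
Codon 3: TCT (Ser) → TCA (Ser) — synonymous.
Codon 5: ACG (Thr) → AAG (Lys) — missense.
Codon 6: TAT (Tyr) → TAC (Tyr) — synonymous.
Codon 7: GAA (Glu) → GGA (Gly) — missense.
Synonymous: 2 of 6.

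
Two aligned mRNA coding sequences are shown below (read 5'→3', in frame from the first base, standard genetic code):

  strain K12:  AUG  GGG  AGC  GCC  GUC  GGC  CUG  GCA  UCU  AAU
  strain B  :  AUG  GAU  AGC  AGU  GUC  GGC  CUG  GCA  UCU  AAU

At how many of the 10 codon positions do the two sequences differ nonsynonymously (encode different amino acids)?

Codon 1: AUG Met / AUG Met — identical.
Codon 2: GGG Gly / GAU Asp — nonsynonymous.
Codon 3: AGC Ser / AGC Ser — identical.
Codon 4: GCC Ala / AGU Ser — nonsynonymous.
Codon 5: GUC Val / GUC Val — identical.
Codon 6: GGC Gly / GGC Gly — identical.
Codon 7: CUG Leu / CUG Leu — identical.
Codon 8: GCA Ala / GCA Ala — identical.
Codon 9: UCU Ser / UCU Ser — identical.
Codon 10: AAU Asn / AAU Asn — identical.
Nonsynonymous differences: 2.

2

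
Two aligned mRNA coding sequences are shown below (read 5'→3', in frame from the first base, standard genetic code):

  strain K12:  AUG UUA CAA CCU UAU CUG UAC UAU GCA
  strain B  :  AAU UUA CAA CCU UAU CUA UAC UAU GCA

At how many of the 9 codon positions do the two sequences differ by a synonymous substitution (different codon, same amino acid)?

Codon 1: AUG Met / AAU Asn — nonsynonymous.
Codon 2: UUA Leu / UUA Leu — identical.
Codon 3: CAA Gln / CAA Gln — identical.
Codon 4: CCU Pro / CCU Pro — identical.
Codon 5: UAU Tyr / UAU Tyr — identical.
Codon 6: CUG Leu / CUA Leu — synonymous.
Codon 7: UAC Tyr / UAC Tyr — identical.
Codon 8: UAU Tyr / UAU Tyr — identical.
Codon 9: GCA Ala / GCA Ala — identical.
Synonymous differences: 1.

1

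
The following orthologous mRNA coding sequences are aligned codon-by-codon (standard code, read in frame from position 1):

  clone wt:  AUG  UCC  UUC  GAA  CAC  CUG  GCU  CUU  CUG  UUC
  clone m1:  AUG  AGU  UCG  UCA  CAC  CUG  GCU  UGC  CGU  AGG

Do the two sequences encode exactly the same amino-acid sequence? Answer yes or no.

Codon 1: AUG Met / AUG Met — identical.
Codon 2: UCC Ser / AGU Ser — synonymous.
Codon 3: UUC Phe / UCG Ser — nonsynonymous.
Codon 4: GAA Glu / UCA Ser — nonsynonymous.
Codon 5: CAC His / CAC His — identical.
Codon 6: CUG Leu / CUG Leu — identical.
Codon 7: GCU Ala / GCU Ala — identical.
Codon 8: CUU Leu / UGC Cys — nonsynonymous.
Codon 9: CUG Leu / CGU Arg — nonsynonymous.
Codon 10: UUC Phe / AGG Arg — nonsynonymous.
Nonsynonymous differences: 5 → different protein.

no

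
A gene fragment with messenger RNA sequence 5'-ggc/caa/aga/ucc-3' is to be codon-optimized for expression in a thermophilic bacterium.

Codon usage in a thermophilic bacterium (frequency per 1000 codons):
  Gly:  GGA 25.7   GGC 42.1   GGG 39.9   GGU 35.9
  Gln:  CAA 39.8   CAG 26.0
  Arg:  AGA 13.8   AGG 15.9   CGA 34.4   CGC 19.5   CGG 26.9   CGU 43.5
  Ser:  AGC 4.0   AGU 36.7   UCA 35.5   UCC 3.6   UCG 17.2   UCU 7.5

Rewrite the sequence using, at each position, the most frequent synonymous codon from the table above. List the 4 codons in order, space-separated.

Codon 1 (Gly): best is GGC at 42.1.
Codon 2 (Gln): best is CAA at 39.8.
Codon 3 (Arg): best is CGU at 43.5.
Codon 4 (Ser): best is AGU at 36.7.

GGC CAA CGU AGU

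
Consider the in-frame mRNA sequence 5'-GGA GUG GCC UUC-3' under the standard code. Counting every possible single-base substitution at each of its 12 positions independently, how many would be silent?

Codon 1 (GGA, Gly): 3 synonymous substitutions.
Codon 2 (GUG, Val): 3 synonymous substitutions.
Codon 3 (GCC, Ala): 3 synonymous substitutions.
Codon 4 (UUC, Phe): 1 synonymous substitution.
Total: 3 + 3 + 3 + 1 = 10.

10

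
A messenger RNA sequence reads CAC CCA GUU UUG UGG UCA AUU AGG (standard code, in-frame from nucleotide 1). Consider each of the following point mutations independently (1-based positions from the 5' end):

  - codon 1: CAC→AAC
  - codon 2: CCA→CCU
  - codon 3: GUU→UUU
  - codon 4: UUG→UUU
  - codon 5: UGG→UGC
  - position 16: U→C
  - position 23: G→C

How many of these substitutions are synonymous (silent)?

1

Codon 1: CAC (His) → AAC (Asn) — missense.
Codon 2: CCA (Pro) → CCU (Pro) — synonymous.
Codon 3: GUU (Val) → UUU (Phe) — missense.
Codon 4: UUG (Leu) → UUU (Phe) — missense.
Codon 5: UGG (Trp) → UGC (Cys) — missense.
Codon 6: UCA (Ser) → CCA (Pro) — missense.
Codon 8: AGG (Arg) → ACG (Thr) — missense.
Synonymous: 1 of 7.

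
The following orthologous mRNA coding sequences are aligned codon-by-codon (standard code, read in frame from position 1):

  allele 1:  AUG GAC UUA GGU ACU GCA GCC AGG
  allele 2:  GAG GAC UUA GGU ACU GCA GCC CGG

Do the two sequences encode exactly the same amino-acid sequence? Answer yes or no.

Codon 1: AUG Met / GAG Glu — nonsynonymous.
Codon 2: GAC Asp / GAC Asp — identical.
Codon 3: UUA Leu / UUA Leu — identical.
Codon 4: GGU Gly / GGU Gly — identical.
Codon 5: ACU Thr / ACU Thr — identical.
Codon 6: GCA Ala / GCA Ala — identical.
Codon 7: GCC Ala / GCC Ala — identical.
Codon 8: AGG Arg / CGG Arg — synonymous.
Nonsynonymous differences: 1 → different protein.

no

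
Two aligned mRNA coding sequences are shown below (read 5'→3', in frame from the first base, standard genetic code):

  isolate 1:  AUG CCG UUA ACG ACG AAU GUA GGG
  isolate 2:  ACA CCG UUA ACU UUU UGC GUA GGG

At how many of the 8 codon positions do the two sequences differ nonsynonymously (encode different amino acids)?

3

Codon 1: AUG Met / ACA Thr — nonsynonymous.
Codon 2: CCG Pro / CCG Pro — identical.
Codon 3: UUA Leu / UUA Leu — identical.
Codon 4: ACG Thr / ACU Thr — synonymous.
Codon 5: ACG Thr / UUU Phe — nonsynonymous.
Codon 6: AAU Asn / UGC Cys — nonsynonymous.
Codon 7: GUA Val / GUA Val — identical.
Codon 8: GGG Gly / GGG Gly — identical.
Nonsynonymous differences: 3.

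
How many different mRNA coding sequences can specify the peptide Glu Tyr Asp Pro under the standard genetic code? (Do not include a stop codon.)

Glu: 2 codons.
Tyr: 2 codons.
Asp: 2 codons.
Pro: 4 codons.
2 × 2 × 2 × 4 = 32.

32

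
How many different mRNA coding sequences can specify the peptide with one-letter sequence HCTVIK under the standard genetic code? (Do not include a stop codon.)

His: 2 codons.
Cys: 2 codons.
Thr: 4 codons.
Val: 4 codons.
Ile: 3 codons.
Lys: 2 codons.
2 × 2 × 4 × 4 × 3 × 2 = 384.

384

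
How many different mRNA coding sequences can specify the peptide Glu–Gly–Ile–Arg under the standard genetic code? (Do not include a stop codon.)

144

Glu: 2 codons.
Gly: 4 codons.
Ile: 3 codons.
Arg: 6 codons.
2 × 4 × 3 × 6 = 144.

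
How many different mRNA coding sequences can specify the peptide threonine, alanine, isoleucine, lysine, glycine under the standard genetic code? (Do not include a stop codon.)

384

Thr: 4 codons.
Ala: 4 codons.
Ile: 3 codons.
Lys: 2 codons.
Gly: 4 codons.
4 × 4 × 3 × 2 × 4 = 384.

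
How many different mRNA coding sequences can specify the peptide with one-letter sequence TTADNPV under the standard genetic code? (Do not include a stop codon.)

Thr: 4 codons.
Thr: 4 codons.
Ala: 4 codons.
Asp: 2 codons.
Asn: 2 codons.
Pro: 4 codons.
Val: 4 codons.
4 × 4 × 4 × 2 × 2 × 4 × 4 = 4096.

4096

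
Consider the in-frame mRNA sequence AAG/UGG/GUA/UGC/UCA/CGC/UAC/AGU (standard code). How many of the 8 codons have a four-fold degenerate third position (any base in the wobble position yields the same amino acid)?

Codon 1 AAG (Lys): third position 2-fold.
Codon 2 UGG (Trp): third position 1-fold.
Codon 3 GUA (Val): third position 4-fold.
Codon 4 UGC (Cys): third position 2-fold.
Codon 5 UCA (Ser): third position 4-fold.
Codon 6 CGC (Arg): third position 4-fold.
Codon 7 UAC (Tyr): third position 2-fold.
Codon 8 AGU (Ser): third position 2-fold.
Four-fold degenerate third positions: 3.

3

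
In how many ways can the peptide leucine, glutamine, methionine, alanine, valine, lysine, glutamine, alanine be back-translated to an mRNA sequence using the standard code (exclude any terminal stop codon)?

3072

Leu: 6 codons.
Gln: 2 codons.
Met: 1 codon.
Ala: 4 codons.
Val: 4 codons.
Lys: 2 codons.
Gln: 2 codons.
Ala: 4 codons.
6 × 2 × 1 × 4 × 4 × 2 × 2 × 4 = 3072.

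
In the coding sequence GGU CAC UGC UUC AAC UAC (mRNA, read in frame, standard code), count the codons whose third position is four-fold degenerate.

1

Codon 1 GGU (Gly): third position 4-fold.
Codon 2 CAC (His): third position 2-fold.
Codon 3 UGC (Cys): third position 2-fold.
Codon 4 UUC (Phe): third position 2-fold.
Codon 5 AAC (Asn): third position 2-fold.
Codon 6 UAC (Tyr): third position 2-fold.
Four-fold degenerate third positions: 1.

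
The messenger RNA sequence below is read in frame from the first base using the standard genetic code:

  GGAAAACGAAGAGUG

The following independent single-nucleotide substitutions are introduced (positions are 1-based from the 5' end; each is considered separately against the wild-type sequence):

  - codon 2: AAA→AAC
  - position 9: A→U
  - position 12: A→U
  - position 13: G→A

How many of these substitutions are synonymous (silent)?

1

Codon 2: AAA (Lys) → AAC (Asn) — missense.
Codon 3: CGA (Arg) → CGU (Arg) — synonymous.
Codon 4: AGA (Arg) → AGU (Ser) — missense.
Codon 5: GUG (Val) → AUG (Met) — missense.
Synonymous: 1 of 4.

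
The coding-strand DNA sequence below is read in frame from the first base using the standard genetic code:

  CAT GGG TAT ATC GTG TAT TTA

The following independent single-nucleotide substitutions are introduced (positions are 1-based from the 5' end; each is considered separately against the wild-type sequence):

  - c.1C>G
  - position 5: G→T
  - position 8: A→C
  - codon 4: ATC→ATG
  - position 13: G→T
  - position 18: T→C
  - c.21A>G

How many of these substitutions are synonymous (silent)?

Codon 1: CAT (His) → GAT (Asp) — missense.
Codon 2: GGG (Gly) → GTG (Val) — missense.
Codon 3: TAT (Tyr) → TCT (Ser) — missense.
Codon 4: ATC (Ile) → ATG (Met) — missense.
Codon 5: GTG (Val) → TTG (Leu) — missense.
Codon 6: TAT (Tyr) → TAC (Tyr) — synonymous.
Codon 7: TTA (Leu) → TTG (Leu) — synonymous.
Synonymous: 2 of 7.

2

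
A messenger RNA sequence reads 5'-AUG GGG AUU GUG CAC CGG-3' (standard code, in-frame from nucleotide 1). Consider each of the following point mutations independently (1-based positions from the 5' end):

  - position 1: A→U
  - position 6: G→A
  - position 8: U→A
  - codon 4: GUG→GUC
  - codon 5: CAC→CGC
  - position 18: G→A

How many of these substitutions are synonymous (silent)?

3

Codon 1: AUG (Met) → UUG (Leu) — missense.
Codon 2: GGG (Gly) → GGA (Gly) — synonymous.
Codon 3: AUU (Ile) → AAU (Asn) — missense.
Codon 4: GUG (Val) → GUC (Val) — synonymous.
Codon 5: CAC (His) → CGC (Arg) — missense.
Codon 6: CGG (Arg) → CGA (Arg) — synonymous.
Synonymous: 3 of 6.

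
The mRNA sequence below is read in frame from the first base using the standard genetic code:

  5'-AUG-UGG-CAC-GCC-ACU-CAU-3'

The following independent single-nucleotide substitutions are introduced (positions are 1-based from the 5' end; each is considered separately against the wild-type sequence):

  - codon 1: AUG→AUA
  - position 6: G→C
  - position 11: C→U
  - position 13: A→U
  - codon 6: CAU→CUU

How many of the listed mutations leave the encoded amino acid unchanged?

Codon 1: AUG (Met) → AUA (Ile) — missense.
Codon 2: UGG (Trp) → UGC (Cys) — missense.
Codon 4: GCC (Ala) → GUC (Val) — missense.
Codon 5: ACU (Thr) → UCU (Ser) — missense.
Codon 6: CAU (His) → CUU (Leu) — missense.
Synonymous: 0 of 5.

0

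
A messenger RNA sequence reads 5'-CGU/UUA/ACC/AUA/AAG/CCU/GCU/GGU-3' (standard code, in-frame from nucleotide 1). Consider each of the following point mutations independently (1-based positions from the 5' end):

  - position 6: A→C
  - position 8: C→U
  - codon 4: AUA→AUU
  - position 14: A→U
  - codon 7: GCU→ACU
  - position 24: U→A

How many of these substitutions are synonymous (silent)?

2

Codon 2: UUA (Leu) → UUC (Phe) — missense.
Codon 3: ACC (Thr) → AUC (Ile) — missense.
Codon 4: AUA (Ile) → AUU (Ile) — synonymous.
Codon 5: AAG (Lys) → AUG (Met) — missense.
Codon 7: GCU (Ala) → ACU (Thr) — missense.
Codon 8: GGU (Gly) → GGA (Gly) — synonymous.
Synonymous: 2 of 6.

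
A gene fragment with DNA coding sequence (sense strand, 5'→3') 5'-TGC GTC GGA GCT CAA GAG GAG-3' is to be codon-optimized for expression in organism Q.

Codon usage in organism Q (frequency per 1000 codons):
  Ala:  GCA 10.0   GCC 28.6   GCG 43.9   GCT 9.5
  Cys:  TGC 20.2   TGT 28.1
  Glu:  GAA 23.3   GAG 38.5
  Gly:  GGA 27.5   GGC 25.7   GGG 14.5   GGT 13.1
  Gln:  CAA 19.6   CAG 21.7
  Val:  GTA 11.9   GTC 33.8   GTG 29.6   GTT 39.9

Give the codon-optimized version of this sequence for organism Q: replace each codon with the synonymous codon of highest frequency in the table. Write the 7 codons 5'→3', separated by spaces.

Codon 1 (Cys): best is TGT at 28.1.
Codon 2 (Val): best is GTT at 39.9.
Codon 3 (Gly): best is GGA at 27.5.
Codon 4 (Ala): best is GCG at 43.9.
Codon 5 (Gln): best is CAG at 21.7.
Codon 6 (Glu): best is GAG at 38.5.
Codon 7 (Glu): best is GAG at 38.5.

TGT GTT GGA GCG CAG GAG GAG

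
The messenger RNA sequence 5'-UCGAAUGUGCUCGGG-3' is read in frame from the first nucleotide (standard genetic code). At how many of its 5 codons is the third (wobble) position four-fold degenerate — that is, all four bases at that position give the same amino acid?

4

Codon 1 UCG (Ser): third position 4-fold.
Codon 2 AAU (Asn): third position 2-fold.
Codon 3 GUG (Val): third position 4-fold.
Codon 4 CUC (Leu): third position 4-fold.
Codon 5 GGG (Gly): third position 4-fold.
Four-fold degenerate third positions: 4.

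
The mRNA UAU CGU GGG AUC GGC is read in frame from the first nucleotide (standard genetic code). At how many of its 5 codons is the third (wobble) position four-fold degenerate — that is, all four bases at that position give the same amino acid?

3

Codon 1 UAU (Tyr): third position 2-fold.
Codon 2 CGU (Arg): third position 4-fold.
Codon 3 GGG (Gly): third position 4-fold.
Codon 4 AUC (Ile): third position 3-fold.
Codon 5 GGC (Gly): third position 4-fold.
Four-fold degenerate third positions: 3.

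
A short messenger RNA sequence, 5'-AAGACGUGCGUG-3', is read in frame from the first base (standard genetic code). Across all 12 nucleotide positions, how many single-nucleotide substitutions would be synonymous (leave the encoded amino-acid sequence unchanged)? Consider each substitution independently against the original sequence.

Codon 1 (AAG, Lys): 1 synonymous substitution.
Codon 2 (ACG, Thr): 3 synonymous substitutions.
Codon 3 (UGC, Cys): 1 synonymous substitution.
Codon 4 (GUG, Val): 3 synonymous substitutions.
Total: 1 + 3 + 1 + 3 = 8.

8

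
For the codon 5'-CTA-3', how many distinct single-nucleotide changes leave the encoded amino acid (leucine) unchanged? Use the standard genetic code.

4

Position 1: TTA → 1 synonymous.
Position 2: none → 0 synonymous.
Position 3: CTT, CTC, CTG → 3 synonymous.
Total: 1 + 0 + 3 = 4.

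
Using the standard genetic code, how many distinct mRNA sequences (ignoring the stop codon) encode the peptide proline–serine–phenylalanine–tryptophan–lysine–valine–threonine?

1536

Pro: 4 codons.
Ser: 6 codons.
Phe: 2 codons.
Trp: 1 codon.
Lys: 2 codons.
Val: 4 codons.
Thr: 4 codons.
4 × 6 × 2 × 1 × 2 × 4 × 4 = 1536.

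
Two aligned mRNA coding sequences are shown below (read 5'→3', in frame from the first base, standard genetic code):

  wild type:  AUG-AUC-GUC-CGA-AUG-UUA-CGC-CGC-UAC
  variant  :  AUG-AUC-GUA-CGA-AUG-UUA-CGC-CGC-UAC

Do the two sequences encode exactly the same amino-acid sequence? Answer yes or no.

Codon 1: AUG Met / AUG Met — identical.
Codon 2: AUC Ile / AUC Ile — identical.
Codon 3: GUC Val / GUA Val — synonymous.
Codon 4: CGA Arg / CGA Arg — identical.
Codon 5: AUG Met / AUG Met — identical.
Codon 6: UUA Leu / UUA Leu — identical.
Codon 7: CGC Arg / CGC Arg — identical.
Codon 8: CGC Arg / CGC Arg — identical.
Codon 9: UAC Tyr / UAC Tyr — identical.
Nonsynonymous differences: 0 → same protein.

yes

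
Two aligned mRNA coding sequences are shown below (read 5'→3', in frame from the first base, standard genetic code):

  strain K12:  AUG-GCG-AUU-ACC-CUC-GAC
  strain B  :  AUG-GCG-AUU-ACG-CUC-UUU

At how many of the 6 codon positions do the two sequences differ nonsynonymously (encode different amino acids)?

Codon 1: AUG Met / AUG Met — identical.
Codon 2: GCG Ala / GCG Ala — identical.
Codon 3: AUU Ile / AUU Ile — identical.
Codon 4: ACC Thr / ACG Thr — synonymous.
Codon 5: CUC Leu / CUC Leu — identical.
Codon 6: GAC Asp / UUU Phe — nonsynonymous.
Nonsynonymous differences: 1.

1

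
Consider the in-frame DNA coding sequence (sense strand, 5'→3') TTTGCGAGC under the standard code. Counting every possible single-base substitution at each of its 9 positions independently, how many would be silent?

Codon 1 (TTT, Phe): 1 synonymous substitution.
Codon 2 (GCG, Ala): 3 synonymous substitutions.
Codon 3 (AGC, Ser): 1 synonymous substitution.
Total: 1 + 3 + 1 = 5.

5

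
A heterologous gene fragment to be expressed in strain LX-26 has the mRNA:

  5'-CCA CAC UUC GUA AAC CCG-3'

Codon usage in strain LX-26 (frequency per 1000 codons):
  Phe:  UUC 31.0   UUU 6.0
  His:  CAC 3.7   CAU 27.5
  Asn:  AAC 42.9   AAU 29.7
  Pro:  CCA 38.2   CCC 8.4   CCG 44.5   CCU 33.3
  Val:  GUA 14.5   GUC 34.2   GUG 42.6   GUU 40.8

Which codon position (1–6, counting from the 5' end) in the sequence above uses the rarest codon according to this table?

Codon 1 CCA (Pro): 38.2 per 1000.
Codon 2 CAC (His): 3.7 per 1000.
Codon 3 UUC (Phe): 31.0 per 1000.
Codon 4 GUA (Val): 14.5 per 1000.
Codon 5 AAC (Asn): 42.9 per 1000.
Codon 6 CCG (Pro): 44.5 per 1000.
Lowest frequency is 3.7 at codon 2.

2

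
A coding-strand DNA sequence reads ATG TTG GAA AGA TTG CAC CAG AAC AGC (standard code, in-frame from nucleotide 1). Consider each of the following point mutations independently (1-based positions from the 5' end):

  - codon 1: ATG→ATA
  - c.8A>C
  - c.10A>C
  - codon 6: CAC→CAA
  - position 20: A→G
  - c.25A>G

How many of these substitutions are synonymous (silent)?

Codon 1: ATG (Met) → ATA (Ile) — missense.
Codon 3: GAA (Glu) → GCA (Ala) — missense.
Codon 4: AGA (Arg) → CGA (Arg) — synonymous.
Codon 6: CAC (His) → CAA (Gln) — missense.
Codon 7: CAG (Gln) → CGG (Arg) — missense.
Codon 9: AGC (Ser) → GGC (Gly) — missense.
Synonymous: 1 of 6.

1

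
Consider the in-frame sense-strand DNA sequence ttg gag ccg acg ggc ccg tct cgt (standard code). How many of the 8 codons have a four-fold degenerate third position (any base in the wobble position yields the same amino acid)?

Codon 1 TTG (Leu): third position 2-fold.
Codon 2 GAG (Glu): third position 2-fold.
Codon 3 CCG (Pro): third position 4-fold.
Codon 4 ACG (Thr): third position 4-fold.
Codon 5 GGC (Gly): third position 4-fold.
Codon 6 CCG (Pro): third position 4-fold.
Codon 7 TCT (Ser): third position 4-fold.
Codon 8 CGT (Arg): third position 4-fold.
Four-fold degenerate third positions: 6.

6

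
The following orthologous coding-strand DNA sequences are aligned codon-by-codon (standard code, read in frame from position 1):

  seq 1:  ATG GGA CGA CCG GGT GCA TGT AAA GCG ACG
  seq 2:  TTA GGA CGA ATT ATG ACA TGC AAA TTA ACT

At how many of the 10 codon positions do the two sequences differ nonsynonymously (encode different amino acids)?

5

Codon 1: ATG Met / TTA Leu — nonsynonymous.
Codon 2: GGA Gly / GGA Gly — identical.
Codon 3: CGA Arg / CGA Arg — identical.
Codon 4: CCG Pro / ATT Ile — nonsynonymous.
Codon 5: GGT Gly / ATG Met — nonsynonymous.
Codon 6: GCA Ala / ACA Thr — nonsynonymous.
Codon 7: TGT Cys / TGC Cys — synonymous.
Codon 8: AAA Lys / AAA Lys — identical.
Codon 9: GCG Ala / TTA Leu — nonsynonymous.
Codon 10: ACG Thr / ACT Thr — synonymous.
Nonsynonymous differences: 5.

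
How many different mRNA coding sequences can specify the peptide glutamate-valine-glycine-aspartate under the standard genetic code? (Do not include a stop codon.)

Glu: 2 codons.
Val: 4 codons.
Gly: 4 codons.
Asp: 2 codons.
2 × 4 × 4 × 2 = 64.

64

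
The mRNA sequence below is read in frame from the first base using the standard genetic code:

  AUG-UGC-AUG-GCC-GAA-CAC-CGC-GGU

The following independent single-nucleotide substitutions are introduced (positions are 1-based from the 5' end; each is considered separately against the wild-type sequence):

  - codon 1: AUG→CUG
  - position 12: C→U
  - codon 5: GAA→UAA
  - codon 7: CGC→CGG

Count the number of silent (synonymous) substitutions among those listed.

Codon 1: AUG (Met) → CUG (Leu) — missense.
Codon 4: GCC (Ala) → GCU (Ala) — synonymous.
Codon 5: GAA (Glu) → UAA (Stop) — nonsense.
Codon 7: CGC (Arg) → CGG (Arg) — synonymous.
Synonymous: 2 of 4.

2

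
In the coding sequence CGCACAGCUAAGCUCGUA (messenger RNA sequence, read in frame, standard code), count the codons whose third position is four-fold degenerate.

Codon 1 CGC (Arg): third position 4-fold.
Codon 2 ACA (Thr): third position 4-fold.
Codon 3 GCU (Ala): third position 4-fold.
Codon 4 AAG (Lys): third position 2-fold.
Codon 5 CUC (Leu): third position 4-fold.
Codon 6 GUA (Val): third position 4-fold.
Four-fold degenerate third positions: 5.

5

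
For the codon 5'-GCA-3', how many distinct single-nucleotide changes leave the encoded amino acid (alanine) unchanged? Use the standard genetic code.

Position 1: none → 0 synonymous.
Position 2: none → 0 synonymous.
Position 3: GCT, GCC, GCG → 3 synonymous.
Total: 0 + 0 + 3 = 3.

3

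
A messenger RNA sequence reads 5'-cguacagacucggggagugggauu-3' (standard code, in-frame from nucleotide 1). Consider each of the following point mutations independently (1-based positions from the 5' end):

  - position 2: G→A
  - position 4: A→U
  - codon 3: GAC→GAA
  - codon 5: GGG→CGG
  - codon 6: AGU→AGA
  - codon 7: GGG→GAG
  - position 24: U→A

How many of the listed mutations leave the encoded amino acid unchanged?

Codon 1: CGU (Arg) → CAU (His) — missense.
Codon 2: ACA (Thr) → UCA (Ser) — missense.
Codon 3: GAC (Asp) → GAA (Glu) — missense.
Codon 5: GGG (Gly) → CGG (Arg) — missense.
Codon 6: AGU (Ser) → AGA (Arg) — missense.
Codon 7: GGG (Gly) → GAG (Glu) — missense.
Codon 8: AUU (Ile) → AUA (Ile) — synonymous.
Synonymous: 1 of 7.

1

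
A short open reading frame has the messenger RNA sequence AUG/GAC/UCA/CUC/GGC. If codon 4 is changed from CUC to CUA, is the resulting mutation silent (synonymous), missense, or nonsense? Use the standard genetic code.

Position 12 falls in codon 4: CUC → Leu.
After the substitution the codon is CUA → Leu.
Both encode Leu, so the change is synonymous.

silent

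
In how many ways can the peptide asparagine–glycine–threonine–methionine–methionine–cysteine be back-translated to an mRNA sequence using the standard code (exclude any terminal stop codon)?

64

Asn: 2 codons.
Gly: 4 codons.
Thr: 4 codons.
Met: 1 codon.
Met: 1 codon.
Cys: 2 codons.
2 × 4 × 4 × 1 × 1 × 2 = 64.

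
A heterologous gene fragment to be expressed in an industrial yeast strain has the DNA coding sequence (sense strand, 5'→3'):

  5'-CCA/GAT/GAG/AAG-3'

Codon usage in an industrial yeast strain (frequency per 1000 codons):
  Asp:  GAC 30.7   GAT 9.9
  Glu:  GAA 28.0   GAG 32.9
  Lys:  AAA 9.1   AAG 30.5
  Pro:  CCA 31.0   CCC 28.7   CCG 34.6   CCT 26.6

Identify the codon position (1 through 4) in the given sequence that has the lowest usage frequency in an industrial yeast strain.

2

Codon 1 CCA (Pro): 31.0 per 1000.
Codon 2 GAT (Asp): 9.9 per 1000.
Codon 3 GAG (Glu): 32.9 per 1000.
Codon 4 AAG (Lys): 30.5 per 1000.
Lowest frequency is 9.9 at codon 2.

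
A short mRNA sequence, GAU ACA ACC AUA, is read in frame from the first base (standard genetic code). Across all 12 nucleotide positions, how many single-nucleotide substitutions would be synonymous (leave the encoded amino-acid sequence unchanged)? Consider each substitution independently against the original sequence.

9

Codon 1 (GAU, Asp): 1 synonymous substitution.
Codon 2 (ACA, Thr): 3 synonymous substitutions.
Codon 3 (ACC, Thr): 3 synonymous substitutions.
Codon 4 (AUA, Ile): 2 synonymous substitutions.
Total: 1 + 3 + 3 + 2 = 9.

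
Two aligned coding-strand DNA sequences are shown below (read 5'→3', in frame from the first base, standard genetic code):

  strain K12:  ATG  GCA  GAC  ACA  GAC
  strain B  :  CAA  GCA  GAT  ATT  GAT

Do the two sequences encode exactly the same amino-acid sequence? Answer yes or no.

Codon 1: ATG Met / CAA Gln — nonsynonymous.
Codon 2: GCA Ala / GCA Ala — identical.
Codon 3: GAC Asp / GAT Asp — synonymous.
Codon 4: ACA Thr / ATT Ile — nonsynonymous.
Codon 5: GAC Asp / GAT Asp — synonymous.
Nonsynonymous differences: 2 → different protein.

no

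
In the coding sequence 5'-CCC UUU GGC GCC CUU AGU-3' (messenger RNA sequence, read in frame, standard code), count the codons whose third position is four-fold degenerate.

4

Codon 1 CCC (Pro): third position 4-fold.
Codon 2 UUU (Phe): third position 2-fold.
Codon 3 GGC (Gly): third position 4-fold.
Codon 4 GCC (Ala): third position 4-fold.
Codon 5 CUU (Leu): third position 4-fold.
Codon 6 AGU (Ser): third position 2-fold.
Four-fold degenerate third positions: 4.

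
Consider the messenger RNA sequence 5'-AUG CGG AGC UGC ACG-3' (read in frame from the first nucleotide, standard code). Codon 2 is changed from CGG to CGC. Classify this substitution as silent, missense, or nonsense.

Position 6 falls in codon 2: CGG → Arg.
After the substitution the codon is CGC → Arg.
Both encode Arg, so the change is synonymous.

silent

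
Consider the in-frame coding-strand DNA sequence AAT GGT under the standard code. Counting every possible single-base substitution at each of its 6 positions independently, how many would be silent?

4

Codon 1 (AAT, Asn): 1 synonymous substitution.
Codon 2 (GGT, Gly): 3 synonymous substitutions.
Total: 1 + 3 = 4.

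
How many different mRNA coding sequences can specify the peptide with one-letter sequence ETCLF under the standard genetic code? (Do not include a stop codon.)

Glu: 2 codons.
Thr: 4 codons.
Cys: 2 codons.
Leu: 6 codons.
Phe: 2 codons.
2 × 4 × 2 × 6 × 2 = 192.

192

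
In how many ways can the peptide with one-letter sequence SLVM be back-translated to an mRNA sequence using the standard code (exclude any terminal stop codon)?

144

Ser: 6 codons.
Leu: 6 codons.
Val: 4 codons.
Met: 1 codon.
6 × 6 × 4 × 1 = 144.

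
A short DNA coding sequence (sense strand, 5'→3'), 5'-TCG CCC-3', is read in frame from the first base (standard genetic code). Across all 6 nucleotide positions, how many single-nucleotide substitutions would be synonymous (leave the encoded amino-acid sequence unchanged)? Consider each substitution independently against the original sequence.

6

Codon 1 (TCG, Ser): 3 synonymous substitutions.
Codon 2 (CCC, Pro): 3 synonymous substitutions.
Total: 3 + 3 = 6.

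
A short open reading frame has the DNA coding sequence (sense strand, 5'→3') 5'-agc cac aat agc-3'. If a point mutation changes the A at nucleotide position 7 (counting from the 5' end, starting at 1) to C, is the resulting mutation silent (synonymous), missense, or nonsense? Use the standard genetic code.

missense

Position 7 falls in codon 3: AAT → Asn.
After the substitution the codon is CAT → His.
Asn ≠ His, so this is a missense mutation.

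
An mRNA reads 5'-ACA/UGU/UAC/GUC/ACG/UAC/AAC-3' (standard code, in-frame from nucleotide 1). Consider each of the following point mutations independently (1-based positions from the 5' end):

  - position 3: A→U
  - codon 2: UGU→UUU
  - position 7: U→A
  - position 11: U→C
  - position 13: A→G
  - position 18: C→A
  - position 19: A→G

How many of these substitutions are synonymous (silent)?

1

Codon 1: ACA (Thr) → ACU (Thr) — synonymous.
Codon 2: UGU (Cys) → UUU (Phe) — missense.
Codon 3: UAC (Tyr) → AAC (Asn) — missense.
Codon 4: GUC (Val) → GCC (Ala) — missense.
Codon 5: ACG (Thr) → GCG (Ala) — missense.
Codon 6: UAC (Tyr) → UAA (Stop) — nonsense.
Codon 7: AAC (Asn) → GAC (Asp) — missense.
Synonymous: 1 of 7.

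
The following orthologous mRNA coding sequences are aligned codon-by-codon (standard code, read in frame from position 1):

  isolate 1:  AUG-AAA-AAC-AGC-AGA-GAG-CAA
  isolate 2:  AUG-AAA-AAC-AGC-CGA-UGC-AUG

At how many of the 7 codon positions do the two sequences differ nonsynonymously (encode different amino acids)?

Codon 1: AUG Met / AUG Met — identical.
Codon 2: AAA Lys / AAA Lys — identical.
Codon 3: AAC Asn / AAC Asn — identical.
Codon 4: AGC Ser / AGC Ser — identical.
Codon 5: AGA Arg / CGA Arg — synonymous.
Codon 6: GAG Glu / UGC Cys — nonsynonymous.
Codon 7: CAA Gln / AUG Met — nonsynonymous.
Nonsynonymous differences: 2.

2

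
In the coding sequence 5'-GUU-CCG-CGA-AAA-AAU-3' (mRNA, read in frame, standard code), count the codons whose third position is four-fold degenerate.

Codon 1 GUU (Val): third position 4-fold.
Codon 2 CCG (Pro): third position 4-fold.
Codon 3 CGA (Arg): third position 4-fold.
Codon 4 AAA (Lys): third position 2-fold.
Codon 5 AAU (Asn): third position 2-fold.
Four-fold degenerate third positions: 3.

3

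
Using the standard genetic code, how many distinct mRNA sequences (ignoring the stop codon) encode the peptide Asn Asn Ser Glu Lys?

96

Asn: 2 codons.
Asn: 2 codons.
Ser: 6 codons.
Glu: 2 codons.
Lys: 2 codons.
2 × 2 × 6 × 2 × 2 = 96.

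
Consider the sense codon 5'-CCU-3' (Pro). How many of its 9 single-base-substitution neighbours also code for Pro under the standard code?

Position 1: none → 0 synonymous.
Position 2: none → 0 synonymous.
Position 3: CCC, CCA, CCG → 3 synonymous.
Total: 0 + 0 + 3 = 3.

3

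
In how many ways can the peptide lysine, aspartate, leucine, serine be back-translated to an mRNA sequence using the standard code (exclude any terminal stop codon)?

Lys: 2 codons.
Asp: 2 codons.
Leu: 6 codons.
Ser: 6 codons.
2 × 2 × 6 × 6 = 144.

144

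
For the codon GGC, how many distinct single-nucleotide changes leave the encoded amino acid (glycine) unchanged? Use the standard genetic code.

3

Position 1: none → 0 synonymous.
Position 2: none → 0 synonymous.
Position 3: GGU, GGA, GGG → 3 synonymous.
Total: 0 + 0 + 3 = 3.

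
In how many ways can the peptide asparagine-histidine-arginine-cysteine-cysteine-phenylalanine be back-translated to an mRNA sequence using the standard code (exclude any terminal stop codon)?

192

Asn: 2 codons.
His: 2 codons.
Arg: 6 codons.
Cys: 2 codons.
Cys: 2 codons.
Phe: 2 codons.
2 × 2 × 6 × 2 × 2 × 2 = 192.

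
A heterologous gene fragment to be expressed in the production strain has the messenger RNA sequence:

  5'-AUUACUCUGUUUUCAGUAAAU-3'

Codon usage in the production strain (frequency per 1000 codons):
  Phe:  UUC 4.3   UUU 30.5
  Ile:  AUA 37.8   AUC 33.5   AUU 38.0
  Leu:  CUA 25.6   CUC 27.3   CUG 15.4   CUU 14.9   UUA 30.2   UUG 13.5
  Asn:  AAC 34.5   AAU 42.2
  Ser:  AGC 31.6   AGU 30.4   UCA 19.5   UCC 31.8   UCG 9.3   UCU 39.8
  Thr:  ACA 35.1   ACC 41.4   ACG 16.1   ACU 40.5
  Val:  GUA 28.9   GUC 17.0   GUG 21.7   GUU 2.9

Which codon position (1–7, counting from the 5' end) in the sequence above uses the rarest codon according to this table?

3

Codon 1 AUU (Ile): 38.0 per 1000.
Codon 2 ACU (Thr): 40.5 per 1000.
Codon 3 CUG (Leu): 15.4 per 1000.
Codon 4 UUU (Phe): 30.5 per 1000.
Codon 5 UCA (Ser): 19.5 per 1000.
Codon 6 GUA (Val): 28.9 per 1000.
Codon 7 AAU (Asn): 42.2 per 1000.
Lowest frequency is 15.4 at codon 3.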